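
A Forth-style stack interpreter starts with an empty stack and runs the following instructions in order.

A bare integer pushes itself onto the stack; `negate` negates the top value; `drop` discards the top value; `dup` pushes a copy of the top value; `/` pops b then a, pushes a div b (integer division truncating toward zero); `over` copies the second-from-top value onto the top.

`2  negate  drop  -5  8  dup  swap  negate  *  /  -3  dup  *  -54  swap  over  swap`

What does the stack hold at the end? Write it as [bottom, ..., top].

2      : [2]
negate : [-2]
drop   : []
-5     : [-5]
8      : [-5, 8]
dup    : [-5, 8, 8]
swap   : [-5, 8, 8]
negate : [-5, 8, -8]
*      : [-5, -64]
/      : [0]
-3     : [0, -3]
dup    : [0, -3, -3]
*      : [0, 9]
-54    : [0, 9, -54]
swap   : [0, -54, 9]
over   : [0, -54, 9, -54]
swap   : [0, -54, -54, 9]

[0, -54, -54, 9]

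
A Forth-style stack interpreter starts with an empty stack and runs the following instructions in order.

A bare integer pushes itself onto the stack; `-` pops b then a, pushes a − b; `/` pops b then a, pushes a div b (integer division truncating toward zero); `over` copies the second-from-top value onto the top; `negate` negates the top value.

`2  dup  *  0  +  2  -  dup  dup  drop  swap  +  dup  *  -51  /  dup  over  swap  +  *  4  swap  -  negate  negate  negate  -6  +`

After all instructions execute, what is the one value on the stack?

2      → [2]
dup    → [2, 2]
*      → [4]
0      → [4, 0]
+      → [4]
2      → [4, 2]
-      → [2]
dup    → [2, 2]
dup    → [2, 2, 2]
drop   → [2, 2]
swap   → [2, 2]
+      → [4]
dup    → [4, 4]
*      → [16]
-51    → [16, -51]
/      → [0]
dup    → [0, 0]
over   → [0, 0, 0]
swap   → [0, 0, 0]
+      → [0, 0]
*      → [0]
4      → [0, 4]
swap   → [4, 0]
-      → [4]
negate → [-4]
negate → [4]
negate → [-4]
-6     → [-4, -6]
+      → [-10]

-10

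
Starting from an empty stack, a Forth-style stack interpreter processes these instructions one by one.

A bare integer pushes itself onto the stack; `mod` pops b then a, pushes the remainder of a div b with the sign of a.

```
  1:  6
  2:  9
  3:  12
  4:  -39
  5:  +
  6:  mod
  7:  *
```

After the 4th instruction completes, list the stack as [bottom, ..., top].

6    [6]
9    [6, 9]
12   [6, 9, 12]
-39  [6, 9, 12, -39]

[6, 9, 12, -39]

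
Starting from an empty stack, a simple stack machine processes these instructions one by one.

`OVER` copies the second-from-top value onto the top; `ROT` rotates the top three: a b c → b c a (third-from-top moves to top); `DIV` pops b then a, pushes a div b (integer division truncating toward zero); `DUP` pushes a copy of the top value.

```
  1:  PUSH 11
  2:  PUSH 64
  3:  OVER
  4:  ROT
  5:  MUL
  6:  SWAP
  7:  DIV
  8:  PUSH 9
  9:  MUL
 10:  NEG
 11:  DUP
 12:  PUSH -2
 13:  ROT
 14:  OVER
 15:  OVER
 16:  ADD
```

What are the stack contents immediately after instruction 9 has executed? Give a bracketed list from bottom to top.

[9]

PUSH 11 : [11]
PUSH 64 : [11, 64]
OVER    : [11, 64, 11]
ROT     : [64, 11, 11]
MUL     : [64, 121]
SWAP    : [121, 64]
DIV     : [1]
PUSH 9  : [1, 9]
MUL     : [9]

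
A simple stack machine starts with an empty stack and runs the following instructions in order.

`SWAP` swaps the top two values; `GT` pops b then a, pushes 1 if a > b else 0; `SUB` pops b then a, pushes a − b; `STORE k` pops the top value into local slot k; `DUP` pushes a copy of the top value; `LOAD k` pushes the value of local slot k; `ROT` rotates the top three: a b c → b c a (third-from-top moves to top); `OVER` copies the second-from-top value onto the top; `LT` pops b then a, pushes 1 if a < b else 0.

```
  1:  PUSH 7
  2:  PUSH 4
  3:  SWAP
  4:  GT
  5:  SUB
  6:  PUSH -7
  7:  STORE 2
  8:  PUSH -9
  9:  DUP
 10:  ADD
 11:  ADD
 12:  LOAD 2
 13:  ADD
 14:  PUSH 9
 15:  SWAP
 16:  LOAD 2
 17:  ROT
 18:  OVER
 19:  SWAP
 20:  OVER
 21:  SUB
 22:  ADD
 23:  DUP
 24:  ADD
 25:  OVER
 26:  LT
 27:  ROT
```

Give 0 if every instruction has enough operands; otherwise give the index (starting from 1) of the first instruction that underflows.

5

PUSH 7 : 7
PUSH 4 : 7 4
SWAP   : 4 7
GT     : 0
SUB  — needs 2 operands, stack has 1 → underflow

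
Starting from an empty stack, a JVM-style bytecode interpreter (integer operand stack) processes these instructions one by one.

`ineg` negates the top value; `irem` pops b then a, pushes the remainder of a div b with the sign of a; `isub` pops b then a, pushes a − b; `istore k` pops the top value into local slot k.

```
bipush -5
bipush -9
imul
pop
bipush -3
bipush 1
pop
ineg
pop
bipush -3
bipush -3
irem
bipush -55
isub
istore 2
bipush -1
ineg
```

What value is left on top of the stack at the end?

bipush -5   -5
bipush -9   -5 -9
imul        45
pop         (empty)
bipush -3   -3
bipush 1    -3 1
pop         -3
ineg        3
pop         (empty)
bipush -3   -3
bipush -3   -3 -3
irem        0
bipush -55  0 -55
isub        55
istore 2    (empty)
bipush -1   -1
ineg        1

1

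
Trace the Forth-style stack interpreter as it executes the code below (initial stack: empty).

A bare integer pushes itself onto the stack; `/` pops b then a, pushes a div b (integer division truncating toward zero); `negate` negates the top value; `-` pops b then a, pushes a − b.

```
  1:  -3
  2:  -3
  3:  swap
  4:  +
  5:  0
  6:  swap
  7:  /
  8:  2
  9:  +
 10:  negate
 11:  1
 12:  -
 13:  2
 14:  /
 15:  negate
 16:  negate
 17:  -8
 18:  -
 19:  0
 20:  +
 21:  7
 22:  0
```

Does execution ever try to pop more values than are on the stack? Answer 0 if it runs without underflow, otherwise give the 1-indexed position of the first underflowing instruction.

-3      [-3]
-3      [-3, -3]
swap    [-3, -3]
+       [-6]
0       [-6, 0]
swap    [0, -6]
/       [0]
2       [0, 2]
+       [2]
negate  [-2]
1       [-2, 1]
-       [-3]
2       [-3, 2]
/       [-1]
negate  [1]
negate  [-1]
-8      [-1, -8]
-       [7]
0       [7, 0]
+       [7]
7       [7, 7]
0       [7, 7, 0]

0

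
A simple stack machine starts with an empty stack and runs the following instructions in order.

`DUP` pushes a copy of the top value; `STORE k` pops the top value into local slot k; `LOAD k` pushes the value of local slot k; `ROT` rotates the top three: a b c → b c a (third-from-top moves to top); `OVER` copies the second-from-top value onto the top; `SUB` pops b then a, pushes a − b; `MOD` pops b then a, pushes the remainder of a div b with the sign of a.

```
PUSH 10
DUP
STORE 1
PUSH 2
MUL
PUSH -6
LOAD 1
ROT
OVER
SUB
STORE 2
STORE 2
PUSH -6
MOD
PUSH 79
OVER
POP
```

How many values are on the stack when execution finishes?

2

PUSH 10  10
DUP      10 10
STORE 1  10
PUSH 2   10 2
MUL      20
PUSH -6  20 -6
LOAD 1   20 -6 10
ROT      -6 10 20
OVER     -6 10 20 10
SUB      -6 10 10
STORE 2  -6 10
STORE 2  -6
PUSH -6  -6 -6
MOD      0
PUSH 79  0 79
OVER     0 79 0
POP      0 79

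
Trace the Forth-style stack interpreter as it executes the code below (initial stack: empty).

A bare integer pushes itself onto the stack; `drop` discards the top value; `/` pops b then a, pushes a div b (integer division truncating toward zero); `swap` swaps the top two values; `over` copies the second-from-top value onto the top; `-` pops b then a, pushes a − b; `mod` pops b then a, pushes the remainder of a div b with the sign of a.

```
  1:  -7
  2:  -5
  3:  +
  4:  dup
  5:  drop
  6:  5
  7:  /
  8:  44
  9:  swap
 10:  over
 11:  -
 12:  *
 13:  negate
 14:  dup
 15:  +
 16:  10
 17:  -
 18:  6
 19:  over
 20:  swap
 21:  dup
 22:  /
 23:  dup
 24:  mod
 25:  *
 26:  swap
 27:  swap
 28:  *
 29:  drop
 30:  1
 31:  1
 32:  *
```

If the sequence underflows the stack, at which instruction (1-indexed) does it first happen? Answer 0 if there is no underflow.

0

-7     → -7
-5     → -7 -5
+      → -12
dup    → -12 -12
drop   → -12
5      → -12 5
/      → -2
44     → -2 44
swap   → 44 -2
over   → 44 -2 44
-      → 44 -46
*      → -2024
negate → 2024
dup    → 2024 2024
+      → 4048
10     → 4048 10
-      → 4038
6      → 4038 6
over   → 4038 6 4038
swap   → 4038 4038 6
dup    → 4038 4038 6 6
/      → 4038 4038 1
dup    → 4038 4038 1 1
mod    → 4038 4038 0
*      → 4038 0
swap   → 0 4038
swap   → 4038 0
*      → 0
drop   → (empty)
1      → 1
1      → 1 1
*      → 1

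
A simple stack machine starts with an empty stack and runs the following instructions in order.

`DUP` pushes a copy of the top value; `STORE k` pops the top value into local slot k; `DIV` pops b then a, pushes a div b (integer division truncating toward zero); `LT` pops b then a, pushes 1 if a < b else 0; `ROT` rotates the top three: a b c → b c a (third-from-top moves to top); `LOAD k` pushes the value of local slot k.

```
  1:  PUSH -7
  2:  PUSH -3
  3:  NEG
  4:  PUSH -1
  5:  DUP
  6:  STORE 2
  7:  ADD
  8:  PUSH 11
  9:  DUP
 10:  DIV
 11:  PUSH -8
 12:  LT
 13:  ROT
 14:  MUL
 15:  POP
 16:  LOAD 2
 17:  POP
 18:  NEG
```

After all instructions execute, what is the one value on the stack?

-2

PUSH -7 -> -7
PUSH -3 -> -7 -3
NEG     -> -7 3
PUSH -1 -> -7 3 -1
DUP     -> -7 3 -1 -1
STORE 2 -> -7 3 -1
ADD     -> -7 2
PUSH 11 -> -7 2 11
DUP     -> -7 2 11 11
DIV     -> -7 2 1
PUSH -8 -> -7 2 1 -8
LT      -> -7 2 0
ROT     -> 2 0 -7
MUL     -> 2 0
POP     -> 2
LOAD 2  -> 2 -1
POP     -> 2
NEG     -> -2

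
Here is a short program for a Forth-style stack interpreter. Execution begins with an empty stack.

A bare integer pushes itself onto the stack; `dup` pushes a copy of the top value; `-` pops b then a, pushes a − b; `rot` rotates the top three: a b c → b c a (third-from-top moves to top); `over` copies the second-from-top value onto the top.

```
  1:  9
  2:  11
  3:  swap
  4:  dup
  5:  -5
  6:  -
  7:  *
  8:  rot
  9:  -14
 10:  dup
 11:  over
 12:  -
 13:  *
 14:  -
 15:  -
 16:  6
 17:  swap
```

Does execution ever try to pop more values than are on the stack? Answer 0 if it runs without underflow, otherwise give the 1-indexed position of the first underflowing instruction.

8

9    → [9]
11   → [9, 11]
swap → [11, 9]
dup  → [11, 9, 9]
-5   → [11, 9, 9, -5]
-    → [11, 9, 14]
*    → [11, 126]
rot  — needs 3 operands, stack has 2 → underflow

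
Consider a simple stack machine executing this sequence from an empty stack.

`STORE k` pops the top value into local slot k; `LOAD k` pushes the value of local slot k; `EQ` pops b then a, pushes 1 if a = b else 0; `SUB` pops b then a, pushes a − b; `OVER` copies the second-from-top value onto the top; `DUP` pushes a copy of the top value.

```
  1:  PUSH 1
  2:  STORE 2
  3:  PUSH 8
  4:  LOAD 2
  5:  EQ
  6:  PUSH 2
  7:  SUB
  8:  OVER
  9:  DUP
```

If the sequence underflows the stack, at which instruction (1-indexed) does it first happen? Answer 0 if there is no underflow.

PUSH 1   [1]
STORE 2  []
PUSH 8   [8]
LOAD 2   [8, 1]
EQ       [0]
PUSH 2   [0, 2]
SUB      [-2]
OVER  — needs 2 operands, stack has 1 → underflow

8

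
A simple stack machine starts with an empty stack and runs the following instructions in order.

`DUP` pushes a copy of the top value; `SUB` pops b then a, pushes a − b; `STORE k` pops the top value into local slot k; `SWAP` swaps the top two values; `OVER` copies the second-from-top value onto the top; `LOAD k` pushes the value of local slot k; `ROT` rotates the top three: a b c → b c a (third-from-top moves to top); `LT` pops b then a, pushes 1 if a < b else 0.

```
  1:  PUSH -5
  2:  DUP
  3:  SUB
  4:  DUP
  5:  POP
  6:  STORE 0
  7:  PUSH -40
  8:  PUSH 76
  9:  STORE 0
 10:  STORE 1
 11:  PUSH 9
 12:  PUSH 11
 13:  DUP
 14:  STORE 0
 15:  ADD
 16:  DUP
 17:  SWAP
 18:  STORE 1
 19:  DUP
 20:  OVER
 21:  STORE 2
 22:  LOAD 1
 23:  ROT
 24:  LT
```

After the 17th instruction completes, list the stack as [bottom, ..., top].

[20, 20]

PUSH -5  -> -5
DUP      -> -5 -5
SUB      -> 0
DUP      -> 0 0
POP      -> 0
STORE 0  -> (empty)
PUSH -40 -> -40
PUSH 76  -> -40 76
STORE 0  -> -40
STORE 1  -> (empty)
PUSH 9   -> 9
PUSH 11  -> 9 11
DUP      -> 9 11 11
STORE 0  -> 9 11
ADD      -> 20
DUP      -> 20 20
SWAP     -> 20 20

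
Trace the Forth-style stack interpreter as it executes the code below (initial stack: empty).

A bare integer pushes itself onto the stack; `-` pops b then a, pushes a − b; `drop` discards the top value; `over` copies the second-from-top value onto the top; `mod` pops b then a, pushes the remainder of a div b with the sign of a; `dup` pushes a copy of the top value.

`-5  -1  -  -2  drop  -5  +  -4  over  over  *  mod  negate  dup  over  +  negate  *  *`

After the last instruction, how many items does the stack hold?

-5     -> -5
-1     -> -5 -1
-      -> -4
-2     -> -4 -2
drop   -> -4
-5     -> -4 -5
+      -> -9
-4     -> -9 -4
over   -> -9 -4 -9
over   -> -9 -4 -9 -4
*      -> -9 -4 36
mod    -> -9 -4
negate -> -9 4
dup    -> -9 4 4
over   -> -9 4 4 4
+      -> -9 4 8
negate -> -9 4 -8
*      -> -9 -32
*      -> 288

1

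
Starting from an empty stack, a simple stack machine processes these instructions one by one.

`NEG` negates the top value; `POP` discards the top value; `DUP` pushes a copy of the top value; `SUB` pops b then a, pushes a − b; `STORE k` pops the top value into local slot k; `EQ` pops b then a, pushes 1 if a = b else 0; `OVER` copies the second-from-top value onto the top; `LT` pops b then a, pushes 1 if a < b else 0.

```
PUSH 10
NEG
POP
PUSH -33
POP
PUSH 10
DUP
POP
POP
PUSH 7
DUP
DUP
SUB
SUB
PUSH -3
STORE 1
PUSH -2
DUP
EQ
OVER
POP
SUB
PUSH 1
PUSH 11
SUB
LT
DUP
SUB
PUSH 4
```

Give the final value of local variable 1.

-3

PUSH 10  -> [10]
NEG      -> [-10]
POP      -> []
PUSH -33 -> [-33]
POP      -> []
PUSH 10  -> [10]
DUP      -> [10, 10]
POP      -> [10]
POP      -> []
PUSH 7   -> [7]
DUP      -> [7, 7]
DUP      -> [7, 7, 7]
SUB      -> [7, 0]
SUB      -> [7]
PUSH -3  -> [7, -3]
STORE 1  -> [7]
PUSH -2  -> [7, -2]
DUP      -> [7, -2, -2]
EQ       -> [7, 1]
OVER     -> [7, 1, 7]
POP      -> [7, 1]
SUB      -> [6]
PUSH 1   -> [6, 1]
PUSH 11  -> [6, 1, 11]
SUB      -> [6, -10]
LT       -> [0]
DUP      -> [0, 0]
SUB      -> [0]
PUSH 4   -> [0, 4]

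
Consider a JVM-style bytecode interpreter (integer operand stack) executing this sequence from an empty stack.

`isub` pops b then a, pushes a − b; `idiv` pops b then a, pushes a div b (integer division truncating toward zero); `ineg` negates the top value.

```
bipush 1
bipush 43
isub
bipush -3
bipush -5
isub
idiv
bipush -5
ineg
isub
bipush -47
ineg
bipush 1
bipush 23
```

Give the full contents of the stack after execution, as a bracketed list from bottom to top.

bipush 1   → [1]
bipush 43  → [1, 43]
isub       → [-42]
bipush -3  → [-42, -3]
bipush -5  → [-42, -3, -5]
isub       → [-42, 2]
idiv       → [-21]
bipush -5  → [-21, -5]
ineg       → [-21, 5]
isub       → [-26]
bipush -47 → [-26, -47]
ineg       → [-26, 47]
bipush 1   → [-26, 47, 1]
bipush 23  → [-26, 47, 1, 23]

[-26, 47, 1, 23]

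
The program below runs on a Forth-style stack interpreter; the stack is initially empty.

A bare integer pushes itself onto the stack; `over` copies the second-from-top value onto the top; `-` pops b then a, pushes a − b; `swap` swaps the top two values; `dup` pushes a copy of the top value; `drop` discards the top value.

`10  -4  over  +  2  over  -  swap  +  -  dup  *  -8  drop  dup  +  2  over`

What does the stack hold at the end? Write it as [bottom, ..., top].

[128, 2, 128]

10   → [10]
-4   → [10, -4]
over → [10, -4, 10]
+    → [10, 6]
2    → [10, 6, 2]
over → [10, 6, 2, 6]
-    → [10, 6, -4]
swap → [10, -4, 6]
+    → [10, 2]
-    → [8]
dup  → [8, 8]
*    → [64]
-8   → [64, -8]
drop → [64]
dup  → [64, 64]
+    → [128]
2    → [128, 2]
over → [128, 2, 128]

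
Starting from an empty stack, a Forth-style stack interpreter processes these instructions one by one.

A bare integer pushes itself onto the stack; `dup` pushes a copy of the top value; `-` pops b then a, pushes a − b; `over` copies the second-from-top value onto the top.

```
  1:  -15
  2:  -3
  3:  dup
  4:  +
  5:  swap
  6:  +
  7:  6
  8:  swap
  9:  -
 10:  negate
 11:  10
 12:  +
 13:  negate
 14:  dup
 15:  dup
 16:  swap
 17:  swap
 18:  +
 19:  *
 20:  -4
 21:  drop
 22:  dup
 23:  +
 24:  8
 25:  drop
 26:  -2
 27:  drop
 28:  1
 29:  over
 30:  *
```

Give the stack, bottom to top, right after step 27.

[1156]

-15     -15
-3      -15 -3
dup     -15 -3 -3
+       -15 -6
swap    -6 -15
+       -21
6       -21 6
swap    6 -21
-       27
negate  -27
10      -27 10
+       -17
negate  17
dup     17 17
dup     17 17 17
swap    17 17 17
swap    17 17 17
+       17 34
*       578
-4      578 -4
drop    578
dup     578 578
+       1156
8       1156 8
drop    1156
-2      1156 -2
drop    1156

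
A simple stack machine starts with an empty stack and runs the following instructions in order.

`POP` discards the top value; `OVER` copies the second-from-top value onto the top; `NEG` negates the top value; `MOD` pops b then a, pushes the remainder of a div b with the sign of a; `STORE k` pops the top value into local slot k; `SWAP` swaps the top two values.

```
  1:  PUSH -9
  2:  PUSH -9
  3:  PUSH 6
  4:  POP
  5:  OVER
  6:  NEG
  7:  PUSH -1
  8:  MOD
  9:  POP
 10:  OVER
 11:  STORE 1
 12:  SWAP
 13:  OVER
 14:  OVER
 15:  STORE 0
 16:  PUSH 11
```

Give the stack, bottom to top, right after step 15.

PUSH -9 -> -9
PUSH -9 -> -9 -9
PUSH 6  -> -9 -9 6
POP     -> -9 -9
OVER    -> -9 -9 -9
NEG     -> -9 -9 9
PUSH -1 -> -9 -9 9 -1
MOD     -> -9 -9 0
POP     -> -9 -9
OVER    -> -9 -9 -9
STORE 1 -> -9 -9
SWAP    -> -9 -9
OVER    -> -9 -9 -9
OVER    -> -9 -9 -9 -9
STORE 0 -> -9 -9 -9

[-9, -9, -9]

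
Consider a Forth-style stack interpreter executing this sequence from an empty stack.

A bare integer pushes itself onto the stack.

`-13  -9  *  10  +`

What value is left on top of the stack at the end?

127

-13 : -13
-9  : -13 -9
*   : 117
10  : 117 10
+   : 127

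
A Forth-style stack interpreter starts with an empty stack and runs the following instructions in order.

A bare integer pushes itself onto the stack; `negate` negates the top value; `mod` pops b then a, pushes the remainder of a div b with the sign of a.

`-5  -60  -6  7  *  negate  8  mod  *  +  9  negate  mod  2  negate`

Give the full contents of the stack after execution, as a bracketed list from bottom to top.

-5     → -5
-60    → -5 -60
-6     → -5 -60 -6
7      → -5 -60 -6 7
*      → -5 -60 -42
negate → -5 -60 42
8      → -5 -60 42 8
mod    → -5 -60 2
*      → -5 -120
+      → -125
9      → -125 9
negate → -125 -9
mod    → -8
2      → -8 2
negate → -8 -2

[-8, -2]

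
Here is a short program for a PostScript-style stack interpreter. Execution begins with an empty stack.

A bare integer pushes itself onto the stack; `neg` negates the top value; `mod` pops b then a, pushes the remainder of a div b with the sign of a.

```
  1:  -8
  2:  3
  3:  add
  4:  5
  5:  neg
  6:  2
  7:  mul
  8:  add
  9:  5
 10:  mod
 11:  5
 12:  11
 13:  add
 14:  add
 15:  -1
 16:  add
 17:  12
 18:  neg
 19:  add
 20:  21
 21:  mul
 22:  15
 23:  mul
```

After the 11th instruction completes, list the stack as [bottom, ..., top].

[0, 5]

-8  -> -8
3   -> -8 3
add -> -5
5   -> -5 5
neg -> -5 -5
2   -> -5 -5 2
mul -> -5 -10
add -> -15
5   -> -15 5
mod -> 0
5   -> 0 5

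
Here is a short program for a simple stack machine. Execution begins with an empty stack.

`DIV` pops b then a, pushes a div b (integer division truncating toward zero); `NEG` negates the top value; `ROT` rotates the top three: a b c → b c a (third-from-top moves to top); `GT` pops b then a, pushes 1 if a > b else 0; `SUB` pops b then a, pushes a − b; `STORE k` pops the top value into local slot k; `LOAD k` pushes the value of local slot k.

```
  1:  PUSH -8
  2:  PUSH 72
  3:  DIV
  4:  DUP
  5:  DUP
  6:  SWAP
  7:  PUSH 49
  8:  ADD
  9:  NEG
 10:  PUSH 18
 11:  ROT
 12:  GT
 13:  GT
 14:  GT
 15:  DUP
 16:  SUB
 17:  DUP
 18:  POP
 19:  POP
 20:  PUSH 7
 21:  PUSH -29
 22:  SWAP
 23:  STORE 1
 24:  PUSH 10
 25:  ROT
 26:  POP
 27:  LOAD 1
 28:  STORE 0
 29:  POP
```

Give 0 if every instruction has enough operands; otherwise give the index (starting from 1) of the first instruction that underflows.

25

PUSH -8   [-8]
PUSH 72   [-8, 72]
DIV       [0]
DUP       [0, 0]
DUP       [0, 0, 0]
SWAP      [0, 0, 0]
PUSH 49   [0, 0, 0, 49]
ADD       [0, 0, 49]
NEG       [0, 0, -49]
PUSH 18   [0, 0, -49, 18]
ROT       [0, -49, 18, 0]
GT        [0, -49, 1]
GT        [0, 0]
GT        [0]
DUP       [0, 0]
SUB       [0]
DUP       [0, 0]
POP       [0]
POP       []
PUSH 7    [7]
PUSH -29  [7, -29]
SWAP      [-29, 7]
STORE 1   [-29]
PUSH 10   [-29, 10]
ROT  — needs 3 operands, stack has 2 → underflow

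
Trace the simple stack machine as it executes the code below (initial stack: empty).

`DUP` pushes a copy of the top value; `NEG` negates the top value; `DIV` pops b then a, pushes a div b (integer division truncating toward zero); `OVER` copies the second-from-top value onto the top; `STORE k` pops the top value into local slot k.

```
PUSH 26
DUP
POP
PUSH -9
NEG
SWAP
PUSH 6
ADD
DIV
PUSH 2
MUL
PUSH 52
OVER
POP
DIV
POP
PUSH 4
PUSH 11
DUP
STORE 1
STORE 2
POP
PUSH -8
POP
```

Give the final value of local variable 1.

11

PUSH 26 → 26
DUP     → 26 26
POP     → 26
PUSH -9 → 26 -9
NEG     → 26 9
SWAP    → 9 26
PUSH 6  → 9 26 6
ADD     → 9 32
DIV     → 0
PUSH 2  → 0 2
MUL     → 0
PUSH 52 → 0 52
OVER    → 0 52 0
POP     → 0 52
DIV     → 0
POP     → (empty)
PUSH 4  → 4
PUSH 11 → 4 11
DUP     → 4 11 11
STORE 1 → 4 11
STORE 2 → 4
POP     → (empty)
PUSH -8 → -8
POP     → (empty)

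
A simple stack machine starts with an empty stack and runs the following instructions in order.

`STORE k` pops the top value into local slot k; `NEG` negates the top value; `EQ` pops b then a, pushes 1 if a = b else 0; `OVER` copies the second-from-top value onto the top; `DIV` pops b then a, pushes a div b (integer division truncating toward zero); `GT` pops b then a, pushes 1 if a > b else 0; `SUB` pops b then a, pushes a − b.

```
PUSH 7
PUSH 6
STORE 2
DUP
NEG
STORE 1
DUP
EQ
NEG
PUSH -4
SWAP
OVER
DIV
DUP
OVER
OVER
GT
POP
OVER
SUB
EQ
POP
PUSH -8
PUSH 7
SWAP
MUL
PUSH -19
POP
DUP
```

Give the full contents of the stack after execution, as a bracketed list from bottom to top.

[-4, -56, -56]

PUSH 7   : 7
PUSH 6   : 7 6
STORE 2  : 7
DUP      : 7 7
NEG      : 7 -7
STORE 1  : 7
DUP      : 7 7
EQ       : 1
NEG      : -1
PUSH -4  : -1 -4
SWAP     : -4 -1
OVER     : -4 -1 -4
DIV      : -4 0
DUP      : -4 0 0
OVER     : -4 0 0 0
OVER     : -4 0 0 0 0
GT       : -4 0 0 0
POP      : -4 0 0
OVER     : -4 0 0 0
SUB      : -4 0 0
EQ       : -4 1
POP      : -4
PUSH -8  : -4 -8
PUSH 7   : -4 -8 7
SWAP     : -4 7 -8
MUL      : -4 -56
PUSH -19 : -4 -56 -19
POP      : -4 -56
DUP      : -4 -56 -56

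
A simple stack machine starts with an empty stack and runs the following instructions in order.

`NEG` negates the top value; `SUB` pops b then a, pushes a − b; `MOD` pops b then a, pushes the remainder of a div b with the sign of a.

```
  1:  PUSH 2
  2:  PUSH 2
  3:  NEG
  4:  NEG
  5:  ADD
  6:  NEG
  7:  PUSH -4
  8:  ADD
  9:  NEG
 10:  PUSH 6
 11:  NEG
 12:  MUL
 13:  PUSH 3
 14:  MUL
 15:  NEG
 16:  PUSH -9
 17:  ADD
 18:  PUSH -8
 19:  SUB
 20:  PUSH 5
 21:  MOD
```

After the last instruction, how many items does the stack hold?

PUSH 2  → 2
PUSH 2  → 2 2
NEG     → 2 -2
NEG     → 2 2
ADD     → 4
NEG     → -4
PUSH -4 → -4 -4
ADD     → -8
NEG     → 8
PUSH 6  → 8 6
NEG     → 8 -6
MUL     → -48
PUSH 3  → -48 3
MUL     → -144
NEG     → 144
PUSH -9 → 144 -9
ADD     → 135
PUSH -8 → 135 -8
SUB     → 143
PUSH 5  → 143 5
MOD     → 3

1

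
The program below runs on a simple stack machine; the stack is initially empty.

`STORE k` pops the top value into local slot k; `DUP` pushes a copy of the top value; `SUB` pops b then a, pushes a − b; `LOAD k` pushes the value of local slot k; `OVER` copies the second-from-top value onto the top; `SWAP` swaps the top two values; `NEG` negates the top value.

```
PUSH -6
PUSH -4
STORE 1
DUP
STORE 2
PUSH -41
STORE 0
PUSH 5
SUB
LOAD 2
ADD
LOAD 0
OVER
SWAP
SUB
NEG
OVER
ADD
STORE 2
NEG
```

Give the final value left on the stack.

PUSH -6  → -6
PUSH -4  → -6 -4
STORE 1  → -6
DUP      → -6 -6
STORE 2  → -6
PUSH -41 → -6 -41
STORE 0  → -6
PUSH 5   → -6 5
SUB      → -11
LOAD 2   → -11 -6
ADD      → -17
LOAD 0   → -17 -41
OVER     → -17 -41 -17
SWAP     → -17 -17 -41
SUB      → -17 24
NEG      → -17 -24
OVER     → -17 -24 -17
ADD      → -17 -41
STORE 2  → -17
NEG      → 17

17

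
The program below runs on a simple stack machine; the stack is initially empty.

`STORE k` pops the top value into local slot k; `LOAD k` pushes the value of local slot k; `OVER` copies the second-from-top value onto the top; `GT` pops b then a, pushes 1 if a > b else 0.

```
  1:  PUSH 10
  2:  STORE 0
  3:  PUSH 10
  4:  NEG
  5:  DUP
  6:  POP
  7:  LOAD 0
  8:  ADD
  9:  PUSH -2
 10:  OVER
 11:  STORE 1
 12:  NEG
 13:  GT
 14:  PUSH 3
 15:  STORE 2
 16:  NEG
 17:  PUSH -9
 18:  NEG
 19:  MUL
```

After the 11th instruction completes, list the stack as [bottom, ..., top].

PUSH 10 : [10]
STORE 0 : []
PUSH 10 : [10]
NEG     : [-10]
DUP     : [-10, -10]
POP     : [-10]
LOAD 0  : [-10, 10]
ADD     : [0]
PUSH -2 : [0, -2]
OVER    : [0, -2, 0]
STORE 1 : [0, -2]

[0, -2]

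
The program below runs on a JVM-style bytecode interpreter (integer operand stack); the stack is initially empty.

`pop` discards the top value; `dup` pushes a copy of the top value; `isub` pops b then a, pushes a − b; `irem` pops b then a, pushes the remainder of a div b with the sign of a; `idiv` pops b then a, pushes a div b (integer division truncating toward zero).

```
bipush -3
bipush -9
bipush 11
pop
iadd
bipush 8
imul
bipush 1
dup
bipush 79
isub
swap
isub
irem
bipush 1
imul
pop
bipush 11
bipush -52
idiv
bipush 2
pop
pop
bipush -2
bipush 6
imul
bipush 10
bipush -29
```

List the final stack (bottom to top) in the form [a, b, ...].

[-12, 10, -29]

bipush -3  → -3
bipush -9  → -3 -9
bipush 11  → -3 -9 11
pop        → -3 -9
iadd       → -12
bipush 8   → -12 8
imul       → -96
bipush 1   → -96 1
dup        → -96 1 1
bipush 79  → -96 1 1 79
isub       → -96 1 -78
swap       → -96 -78 1
isub       → -96 -79
irem       → -17
bipush 1   → -17 1
imul       → -17
pop        → (empty)
bipush 11  → 11
bipush -52 → 11 -52
idiv       → 0
bipush 2   → 0 2
pop        → 0
pop        → (empty)
bipush -2  → -2
bipush 6   → -2 6
imul       → -12
bipush 10  → -12 10
bipush -29 → -12 10 -29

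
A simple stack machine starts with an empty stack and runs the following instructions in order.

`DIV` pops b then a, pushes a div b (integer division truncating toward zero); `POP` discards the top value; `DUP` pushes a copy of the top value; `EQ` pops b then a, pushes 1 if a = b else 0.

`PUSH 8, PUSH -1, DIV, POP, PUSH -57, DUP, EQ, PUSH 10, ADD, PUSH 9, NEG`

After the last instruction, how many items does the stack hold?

2

PUSH 8   → 8
PUSH -1  → 8 -1
DIV      → -8
POP      → (empty)
PUSH -57 → -57
DUP      → -57 -57
EQ       → 1
PUSH 10  → 1 10
ADD      → 11
PUSH 9   → 11 9
NEG      → 11 -9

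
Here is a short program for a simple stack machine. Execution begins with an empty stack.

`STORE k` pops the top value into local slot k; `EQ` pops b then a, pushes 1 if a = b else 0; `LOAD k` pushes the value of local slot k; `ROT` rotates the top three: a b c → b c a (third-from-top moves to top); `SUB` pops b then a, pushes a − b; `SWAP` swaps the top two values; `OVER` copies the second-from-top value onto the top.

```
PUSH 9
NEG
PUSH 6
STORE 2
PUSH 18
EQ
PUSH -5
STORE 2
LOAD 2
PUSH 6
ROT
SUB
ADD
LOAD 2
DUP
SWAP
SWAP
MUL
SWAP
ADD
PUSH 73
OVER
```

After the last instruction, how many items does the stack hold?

PUSH 9  → 9
NEG     → -9
PUSH 6  → -9 6
STORE 2 → -9
PUSH 18 → -9 18
EQ      → 0
PUSH -5 → 0 -5
STORE 2 → 0
LOAD 2  → 0 -5
PUSH 6  → 0 -5 6
ROT     → -5 6 0
SUB     → -5 6
ADD     → 1
LOAD 2  → 1 -5
DUP     → 1 -5 -5
SWAP    → 1 -5 -5
SWAP    → 1 -5 -5
MUL     → 1 25
SWAP    → 25 1
ADD     → 26
PUSH 73 → 26 73
OVER    → 26 73 26

3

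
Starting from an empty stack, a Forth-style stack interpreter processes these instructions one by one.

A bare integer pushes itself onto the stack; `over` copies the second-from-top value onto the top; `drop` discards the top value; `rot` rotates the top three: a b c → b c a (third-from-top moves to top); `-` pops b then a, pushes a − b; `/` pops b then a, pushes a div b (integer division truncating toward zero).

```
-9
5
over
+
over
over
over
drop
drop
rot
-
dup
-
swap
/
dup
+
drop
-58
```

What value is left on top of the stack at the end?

-9    -9
5     -9 5
over  -9 5 -9
+     -9 -4
over  -9 -4 -9
over  -9 -4 -9 -4
over  -9 -4 -9 -4 -9
drop  -9 -4 -9 -4
drop  -9 -4 -9
rot   -4 -9 -9
-     -4 0
dup   -4 0 0
-     -4 0
swap  0 -4
/     0
dup   0 0
+     0
drop  (empty)
-58   -58

-58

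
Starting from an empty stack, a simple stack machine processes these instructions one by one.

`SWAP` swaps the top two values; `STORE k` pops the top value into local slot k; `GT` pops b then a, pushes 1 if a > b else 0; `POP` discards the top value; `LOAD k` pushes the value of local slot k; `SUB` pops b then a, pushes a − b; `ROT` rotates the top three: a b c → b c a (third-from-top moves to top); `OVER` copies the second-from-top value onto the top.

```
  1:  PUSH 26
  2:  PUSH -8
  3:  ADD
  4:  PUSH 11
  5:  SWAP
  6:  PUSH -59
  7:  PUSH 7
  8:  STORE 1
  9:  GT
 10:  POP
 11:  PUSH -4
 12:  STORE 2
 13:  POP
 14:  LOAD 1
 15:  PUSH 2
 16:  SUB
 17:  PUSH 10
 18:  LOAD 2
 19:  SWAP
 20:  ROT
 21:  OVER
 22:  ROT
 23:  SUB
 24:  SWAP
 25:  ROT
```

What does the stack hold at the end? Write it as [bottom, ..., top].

PUSH 26   [26]
PUSH -8   [26, -8]
ADD       [18]
PUSH 11   [18, 11]
SWAP      [11, 18]
PUSH -59  [11, 18, -59]
PUSH 7    [11, 18, -59, 7]
STORE 1   [11, 18, -59]
GT        [11, 1]
POP       [11]
PUSH -4   [11, -4]
STORE 2   [11]
POP       []
LOAD 1    [7]
PUSH 2    [7, 2]
SUB       [5]
PUSH 10   [5, 10]
LOAD 2    [5, 10, -4]
SWAP      [5, -4, 10]
ROT       [-4, 10, 5]
OVER      [-4, 10, 5, 10]
ROT       [-4, 5, 10, 10]
SUB       [-4, 5, 0]
SWAP      [-4, 0, 5]
ROT       [0, 5, -4]

[0, 5, -4]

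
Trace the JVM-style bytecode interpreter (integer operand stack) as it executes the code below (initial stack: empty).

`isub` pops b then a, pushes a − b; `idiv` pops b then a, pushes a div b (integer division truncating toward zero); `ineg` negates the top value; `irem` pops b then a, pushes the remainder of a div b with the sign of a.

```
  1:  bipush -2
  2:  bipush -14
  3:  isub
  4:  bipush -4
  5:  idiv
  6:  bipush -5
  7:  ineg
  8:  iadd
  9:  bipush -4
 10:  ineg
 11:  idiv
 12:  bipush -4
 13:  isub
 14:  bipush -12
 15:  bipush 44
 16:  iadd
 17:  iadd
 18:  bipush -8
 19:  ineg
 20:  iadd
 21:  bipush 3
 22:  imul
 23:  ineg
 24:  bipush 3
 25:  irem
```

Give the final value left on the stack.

0

bipush -2   -2
bipush -14  -2 -14
isub        12
bipush -4   12 -4
idiv        -3
bipush -5   -3 -5
ineg        -3 5
iadd        2
bipush -4   2 -4
ineg        2 4
idiv        0
bipush -4   0 -4
isub        4
bipush -12  4 -12
bipush 44   4 -12 44
iadd        4 32
iadd        36
bipush -8   36 -8
ineg        36 8
iadd        44
bipush 3    44 3
imul        132
ineg        -132
bipush 3    -132 3
irem        0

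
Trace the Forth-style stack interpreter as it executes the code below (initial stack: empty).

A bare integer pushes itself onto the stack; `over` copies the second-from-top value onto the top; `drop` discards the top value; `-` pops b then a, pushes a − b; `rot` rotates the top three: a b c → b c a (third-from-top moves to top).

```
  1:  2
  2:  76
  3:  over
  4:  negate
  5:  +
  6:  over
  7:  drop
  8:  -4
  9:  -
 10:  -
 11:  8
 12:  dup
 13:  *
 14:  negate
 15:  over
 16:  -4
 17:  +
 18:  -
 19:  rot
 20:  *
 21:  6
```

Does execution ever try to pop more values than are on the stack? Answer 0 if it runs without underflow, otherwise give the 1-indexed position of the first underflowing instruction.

19

2      → [2]
76     → [2, 76]
over   → [2, 76, 2]
negate → [2, 76, -2]
+      → [2, 74]
over   → [2, 74, 2]
drop   → [2, 74]
-4     → [2, 74, -4]
-      → [2, 78]
-      → [-76]
8      → [-76, 8]
dup    → [-76, 8, 8]
*      → [-76, 64]
negate → [-76, -64]
over   → [-76, -64, -76]
-4     → [-76, -64, -76, -4]
+      → [-76, -64, -80]
-      → [-76, 16]
rot  — needs 3 operands, stack has 2 → underflow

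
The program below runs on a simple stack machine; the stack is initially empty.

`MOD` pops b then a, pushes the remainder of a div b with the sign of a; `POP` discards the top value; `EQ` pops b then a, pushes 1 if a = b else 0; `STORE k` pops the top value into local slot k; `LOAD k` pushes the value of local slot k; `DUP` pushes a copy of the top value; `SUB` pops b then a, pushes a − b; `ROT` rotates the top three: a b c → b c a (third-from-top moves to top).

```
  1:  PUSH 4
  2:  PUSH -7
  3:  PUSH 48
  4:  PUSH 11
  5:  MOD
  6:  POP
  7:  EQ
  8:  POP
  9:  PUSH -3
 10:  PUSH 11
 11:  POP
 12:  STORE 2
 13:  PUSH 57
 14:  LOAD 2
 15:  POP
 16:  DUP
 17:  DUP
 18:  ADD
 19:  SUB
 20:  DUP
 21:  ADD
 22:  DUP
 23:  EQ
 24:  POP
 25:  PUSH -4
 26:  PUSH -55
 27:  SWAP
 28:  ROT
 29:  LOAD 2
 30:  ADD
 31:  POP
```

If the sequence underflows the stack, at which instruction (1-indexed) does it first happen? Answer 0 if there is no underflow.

PUSH 4   -> [4]
PUSH -7  -> [4, -7]
PUSH 48  -> [4, -7, 48]
PUSH 11  -> [4, -7, 48, 11]
MOD      -> [4, -7, 4]
POP      -> [4, -7]
EQ       -> [0]
POP      -> []
PUSH -3  -> [-3]
PUSH 11  -> [-3, 11]
POP      -> [-3]
STORE 2  -> []
PUSH 57  -> [57]
LOAD 2   -> [57, -3]
POP      -> [57]
DUP      -> [57, 57]
DUP      -> [57, 57, 57]
ADD      -> [57, 114]
SUB      -> [-57]
DUP      -> [-57, -57]
ADD      -> [-114]
DUP      -> [-114, -114]
EQ       -> [1]
POP      -> []
PUSH -4  -> [-4]
PUSH -55 -> [-4, -55]
SWAP     -> [-55, -4]
ROT  — needs 3 operands, stack has 2 → underflow

28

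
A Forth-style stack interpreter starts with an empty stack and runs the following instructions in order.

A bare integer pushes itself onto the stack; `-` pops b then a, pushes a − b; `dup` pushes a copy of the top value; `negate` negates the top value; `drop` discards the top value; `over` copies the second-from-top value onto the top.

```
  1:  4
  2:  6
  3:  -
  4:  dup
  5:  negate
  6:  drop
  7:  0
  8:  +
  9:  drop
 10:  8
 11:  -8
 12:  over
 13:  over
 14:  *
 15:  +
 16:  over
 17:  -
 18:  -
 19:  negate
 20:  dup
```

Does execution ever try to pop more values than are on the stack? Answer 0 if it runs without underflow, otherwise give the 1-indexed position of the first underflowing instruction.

0

4      -> [4]
6      -> [4, 6]
-      -> [-2]
dup    -> [-2, -2]
negate -> [-2, 2]
drop   -> [-2]
0      -> [-2, 0]
+      -> [-2]
drop   -> []
8      -> [8]
-8     -> [8, -8]
over   -> [8, -8, 8]
over   -> [8, -8, 8, -8]
*      -> [8, -8, -64]
+      -> [8, -72]
over   -> [8, -72, 8]
-      -> [8, -80]
-      -> [88]
negate -> [-88]
dup    -> [-88, -88]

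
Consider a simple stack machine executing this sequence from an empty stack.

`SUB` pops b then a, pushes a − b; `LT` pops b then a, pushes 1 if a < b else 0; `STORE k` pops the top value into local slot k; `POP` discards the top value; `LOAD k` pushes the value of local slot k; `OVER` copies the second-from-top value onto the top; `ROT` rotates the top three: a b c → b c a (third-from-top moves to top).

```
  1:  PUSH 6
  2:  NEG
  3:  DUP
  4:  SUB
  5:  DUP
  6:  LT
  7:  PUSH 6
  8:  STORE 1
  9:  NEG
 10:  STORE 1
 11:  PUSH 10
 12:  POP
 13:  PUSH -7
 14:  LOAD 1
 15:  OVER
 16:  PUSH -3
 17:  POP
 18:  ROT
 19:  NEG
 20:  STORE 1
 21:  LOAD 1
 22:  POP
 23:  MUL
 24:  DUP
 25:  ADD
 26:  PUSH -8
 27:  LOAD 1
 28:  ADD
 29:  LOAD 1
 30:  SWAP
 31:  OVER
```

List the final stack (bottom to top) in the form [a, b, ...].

PUSH 6  → 6
NEG     → -6
DUP     → -6 -6
SUB     → 0
DUP     → 0 0
LT      → 0
PUSH 6  → 0 6
STORE 1 → 0
NEG     → 0
STORE 1 → (empty)
PUSH 10 → 10
POP     → (empty)
PUSH -7 → -7
LOAD 1  → -7 0
OVER    → -7 0 -7
PUSH -3 → -7 0 -7 -3
POP     → -7 0 -7
ROT     → 0 -7 -7
NEG     → 0 -7 7
STORE 1 → 0 -7
LOAD 1  → 0 -7 7
POP     → 0 -7
MUL     → 0
DUP     → 0 0
ADD     → 0
PUSH -8 → 0 -8
LOAD 1  → 0 -8 7
ADD     → 0 -1
LOAD 1  → 0 -1 7
SWAP    → 0 7 -1
OVER    → 0 7 -1 7

[0, 7, -1, 7]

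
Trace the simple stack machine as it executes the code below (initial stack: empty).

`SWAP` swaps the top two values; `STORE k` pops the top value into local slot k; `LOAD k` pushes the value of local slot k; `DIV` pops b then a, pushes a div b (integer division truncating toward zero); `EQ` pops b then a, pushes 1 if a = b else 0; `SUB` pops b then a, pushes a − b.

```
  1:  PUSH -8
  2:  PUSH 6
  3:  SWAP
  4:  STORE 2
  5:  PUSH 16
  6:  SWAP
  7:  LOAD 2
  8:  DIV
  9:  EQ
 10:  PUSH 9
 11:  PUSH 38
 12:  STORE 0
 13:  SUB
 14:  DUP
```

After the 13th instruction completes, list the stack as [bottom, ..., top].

[-9]

PUSH -8 → [-8]
PUSH 6  → [-8, 6]
SWAP    → [6, -8]
STORE 2 → [6]
PUSH 16 → [6, 16]
SWAP    → [16, 6]
LOAD 2  → [16, 6, -8]
DIV     → [16, 0]
EQ      → [0]
PUSH 9  → [0, 9]
PUSH 38 → [0, 9, 38]
STORE 0 → [0, 9]
SUB     → [-9]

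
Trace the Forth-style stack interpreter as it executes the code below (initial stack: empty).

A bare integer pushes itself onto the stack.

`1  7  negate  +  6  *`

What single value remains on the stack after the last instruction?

-36

1       1
7       1 7
negate  1 -7
+       -6
6       -6 6
*       -36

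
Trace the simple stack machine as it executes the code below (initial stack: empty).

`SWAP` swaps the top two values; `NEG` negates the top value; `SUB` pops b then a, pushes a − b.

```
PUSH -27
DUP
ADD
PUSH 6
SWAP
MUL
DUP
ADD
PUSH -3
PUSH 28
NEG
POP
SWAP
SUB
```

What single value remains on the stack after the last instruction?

PUSH -27 -> [-27]
DUP      -> [-27, -27]
ADD      -> [-54]
PUSH 6   -> [-54, 6]
SWAP     -> [6, -54]
MUL      -> [-324]
DUP      -> [-324, -324]
ADD      -> [-648]
PUSH -3  -> [-648, -3]
PUSH 28  -> [-648, -3, 28]
NEG      -> [-648, -3, -28]
POP      -> [-648, -3]
SWAP     -> [-3, -648]
SUB      -> [645]

645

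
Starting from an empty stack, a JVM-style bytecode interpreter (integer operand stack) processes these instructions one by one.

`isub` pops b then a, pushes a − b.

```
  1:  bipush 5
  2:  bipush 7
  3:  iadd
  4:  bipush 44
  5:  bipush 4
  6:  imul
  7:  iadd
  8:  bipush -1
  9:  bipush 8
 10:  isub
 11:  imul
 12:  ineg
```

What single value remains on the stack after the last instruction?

bipush 5  -> [5]
bipush 7  -> [5, 7]
iadd      -> [12]
bipush 44 -> [12, 44]
bipush 4  -> [12, 44, 4]
imul      -> [12, 176]
iadd      -> [188]
bipush -1 -> [188, -1]
bipush 8  -> [188, -1, 8]
isub      -> [188, -9]
imul      -> [-1692]
ineg      -> [1692]

1692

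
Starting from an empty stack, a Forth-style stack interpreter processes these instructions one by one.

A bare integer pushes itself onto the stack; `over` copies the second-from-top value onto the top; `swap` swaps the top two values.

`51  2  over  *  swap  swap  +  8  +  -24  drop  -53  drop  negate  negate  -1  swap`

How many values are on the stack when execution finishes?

2

51      51
2       51 2
over    51 2 51
*       51 102
swap    102 51
swap    51 102
+       153
8       153 8
+       161
-24     161 -24
drop    161
-53     161 -53
drop    161
negate  -161
negate  161
-1      161 -1
swap    -1 161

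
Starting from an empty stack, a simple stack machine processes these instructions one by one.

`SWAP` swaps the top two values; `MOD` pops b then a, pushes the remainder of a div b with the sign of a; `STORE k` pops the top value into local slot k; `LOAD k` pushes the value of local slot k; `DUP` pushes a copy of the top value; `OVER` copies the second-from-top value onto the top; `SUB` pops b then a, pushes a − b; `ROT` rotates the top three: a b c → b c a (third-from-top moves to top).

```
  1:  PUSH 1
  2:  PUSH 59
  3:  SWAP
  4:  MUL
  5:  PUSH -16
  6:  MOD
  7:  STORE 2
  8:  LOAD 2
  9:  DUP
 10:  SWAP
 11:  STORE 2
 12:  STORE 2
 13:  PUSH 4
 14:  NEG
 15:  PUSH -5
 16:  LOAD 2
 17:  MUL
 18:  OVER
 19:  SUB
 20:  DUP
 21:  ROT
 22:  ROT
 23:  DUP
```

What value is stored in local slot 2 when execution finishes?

11

PUSH 1    [1]
PUSH 59   [1, 59]
SWAP      [59, 1]
MUL       [59]
PUSH -16  [59, -16]
MOD       [11]
STORE 2   []
LOAD 2    [11]
DUP       [11, 11]
SWAP      [11, 11]
STORE 2   [11]
STORE 2   []
PUSH 4    [4]
NEG       [-4]
PUSH -5   [-4, -5]
LOAD 2    [-4, -5, 11]
MUL       [-4, -55]
OVER      [-4, -55, -4]
SUB       [-4, -51]
DUP       [-4, -51, -51]
ROT       [-51, -51, -4]
ROT       [-51, -4, -51]
DUP       [-51, -4, -51, -51]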